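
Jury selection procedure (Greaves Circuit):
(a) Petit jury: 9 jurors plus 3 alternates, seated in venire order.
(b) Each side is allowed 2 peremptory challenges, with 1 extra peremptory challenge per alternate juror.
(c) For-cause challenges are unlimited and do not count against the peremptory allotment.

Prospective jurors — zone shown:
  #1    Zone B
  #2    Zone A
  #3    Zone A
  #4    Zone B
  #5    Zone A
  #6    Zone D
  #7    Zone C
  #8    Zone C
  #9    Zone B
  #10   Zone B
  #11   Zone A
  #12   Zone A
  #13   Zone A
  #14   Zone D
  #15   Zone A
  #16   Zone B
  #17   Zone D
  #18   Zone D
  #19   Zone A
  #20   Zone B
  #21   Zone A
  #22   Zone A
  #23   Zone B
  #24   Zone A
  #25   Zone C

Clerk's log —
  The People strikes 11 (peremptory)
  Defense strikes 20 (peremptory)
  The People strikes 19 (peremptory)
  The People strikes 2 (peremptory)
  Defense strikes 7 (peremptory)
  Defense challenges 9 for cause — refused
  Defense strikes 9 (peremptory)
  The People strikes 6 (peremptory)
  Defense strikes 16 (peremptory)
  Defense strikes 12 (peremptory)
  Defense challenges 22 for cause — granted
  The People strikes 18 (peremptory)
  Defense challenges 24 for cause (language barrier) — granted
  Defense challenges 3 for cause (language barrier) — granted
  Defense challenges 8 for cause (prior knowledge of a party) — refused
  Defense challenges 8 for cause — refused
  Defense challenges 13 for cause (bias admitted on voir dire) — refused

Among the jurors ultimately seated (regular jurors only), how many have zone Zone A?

3

Removed: #2, #3, #6, #7, #9, #11, #12, #16, #18, #19, #20, #22, #24.
Seated jurors 1–9: #1, #4, #5, #8, #10, #13, #14, #15, #17 (alternates #21, #23, #25 not counted).
Of those, in Zone A: #5, #13, #15 → 3.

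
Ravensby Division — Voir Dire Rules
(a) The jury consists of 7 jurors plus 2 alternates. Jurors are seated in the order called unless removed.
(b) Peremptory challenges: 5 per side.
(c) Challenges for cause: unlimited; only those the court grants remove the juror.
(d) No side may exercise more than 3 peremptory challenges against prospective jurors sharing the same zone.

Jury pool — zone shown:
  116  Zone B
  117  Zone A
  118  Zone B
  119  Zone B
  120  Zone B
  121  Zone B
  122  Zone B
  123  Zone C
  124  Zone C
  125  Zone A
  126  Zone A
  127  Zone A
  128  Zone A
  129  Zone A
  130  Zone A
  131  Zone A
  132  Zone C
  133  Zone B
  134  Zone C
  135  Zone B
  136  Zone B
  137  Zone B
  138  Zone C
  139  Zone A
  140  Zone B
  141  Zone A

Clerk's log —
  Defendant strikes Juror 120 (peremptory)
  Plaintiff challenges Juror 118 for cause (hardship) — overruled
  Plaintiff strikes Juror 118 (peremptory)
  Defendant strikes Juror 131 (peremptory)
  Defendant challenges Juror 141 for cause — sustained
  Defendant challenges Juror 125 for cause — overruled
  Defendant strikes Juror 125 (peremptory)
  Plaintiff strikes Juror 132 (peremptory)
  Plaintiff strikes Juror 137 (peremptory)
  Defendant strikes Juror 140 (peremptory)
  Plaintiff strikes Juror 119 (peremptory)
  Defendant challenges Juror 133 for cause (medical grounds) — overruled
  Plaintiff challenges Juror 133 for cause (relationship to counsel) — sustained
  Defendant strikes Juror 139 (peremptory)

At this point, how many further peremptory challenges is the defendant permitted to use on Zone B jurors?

Defendant peremptories so far: #120, #131, #125, #140, #139 — 5 of 5 used, 0 left overall.
Against Zone B: #120, #140 — 2 used; per-zone cap 3 leaves 1.
Binding limit: min(0, 1) = 0.

0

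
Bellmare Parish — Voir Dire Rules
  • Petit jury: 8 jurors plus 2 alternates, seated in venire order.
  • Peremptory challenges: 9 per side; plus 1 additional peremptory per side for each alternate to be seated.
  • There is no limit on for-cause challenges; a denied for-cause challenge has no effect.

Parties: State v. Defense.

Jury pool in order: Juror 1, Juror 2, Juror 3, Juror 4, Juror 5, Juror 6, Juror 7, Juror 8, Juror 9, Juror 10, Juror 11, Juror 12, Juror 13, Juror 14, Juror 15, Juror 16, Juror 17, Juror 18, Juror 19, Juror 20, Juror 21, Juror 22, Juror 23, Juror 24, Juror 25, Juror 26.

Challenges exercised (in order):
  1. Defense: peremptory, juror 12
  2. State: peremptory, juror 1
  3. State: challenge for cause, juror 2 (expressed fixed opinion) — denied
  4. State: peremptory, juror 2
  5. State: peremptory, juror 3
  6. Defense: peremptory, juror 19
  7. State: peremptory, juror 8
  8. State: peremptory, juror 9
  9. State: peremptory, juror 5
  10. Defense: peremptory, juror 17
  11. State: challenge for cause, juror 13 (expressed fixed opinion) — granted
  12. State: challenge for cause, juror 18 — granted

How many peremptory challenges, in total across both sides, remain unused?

State allotment: 9 base + 1 × 2 alternates = 11. Defense allotment: 9 base + 1 × 2 alternates = 11.
State peremptories used: #1, #2, #3, #8, #9, #5 — 6 (for-cause on #2, #13, #18 don't count).
Defense peremptories used: #12, #19, #17 — 3.
Remaining: (11 − 6) + (11 − 3) = 13.

13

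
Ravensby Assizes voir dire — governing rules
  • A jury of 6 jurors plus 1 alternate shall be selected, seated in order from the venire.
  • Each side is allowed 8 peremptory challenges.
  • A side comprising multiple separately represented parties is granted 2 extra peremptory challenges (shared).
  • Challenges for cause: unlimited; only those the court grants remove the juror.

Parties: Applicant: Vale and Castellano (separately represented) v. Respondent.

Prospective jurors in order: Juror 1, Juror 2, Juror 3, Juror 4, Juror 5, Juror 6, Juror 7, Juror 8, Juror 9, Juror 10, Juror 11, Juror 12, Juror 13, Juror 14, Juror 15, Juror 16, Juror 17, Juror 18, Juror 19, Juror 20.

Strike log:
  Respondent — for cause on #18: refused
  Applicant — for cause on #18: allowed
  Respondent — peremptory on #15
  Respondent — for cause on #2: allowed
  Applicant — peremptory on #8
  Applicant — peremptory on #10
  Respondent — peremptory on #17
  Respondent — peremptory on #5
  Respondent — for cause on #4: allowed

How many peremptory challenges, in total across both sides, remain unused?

Applicant allotment: 8 base + 2 multi-party = 10. Respondent allotment: 8.
Applicant peremptories used: #8, #10 — 2 (the for-cause on #18 doesn't count).
Respondent peremptories used: #15, #17, #5 — 3 (for-cause on #18, #2, #4 don't count).
Remaining: (10 − 2) + (8 − 3) = 13.

13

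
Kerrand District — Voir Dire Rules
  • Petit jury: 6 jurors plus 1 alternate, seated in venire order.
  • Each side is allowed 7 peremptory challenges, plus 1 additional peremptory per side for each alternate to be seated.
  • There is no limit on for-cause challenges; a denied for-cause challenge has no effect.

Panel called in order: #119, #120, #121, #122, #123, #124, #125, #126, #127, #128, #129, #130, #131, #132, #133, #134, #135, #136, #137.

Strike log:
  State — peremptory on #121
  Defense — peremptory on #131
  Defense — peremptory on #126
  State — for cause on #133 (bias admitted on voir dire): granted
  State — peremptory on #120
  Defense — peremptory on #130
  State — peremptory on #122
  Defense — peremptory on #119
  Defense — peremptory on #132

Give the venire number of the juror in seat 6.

Removed: #119, #120, #121, #122, #126, #130, #131, #132, #133.
Filling seats in venire order through position 6: #123, #124, #125, #127, #128, #129.
So seat 6 is #129.

129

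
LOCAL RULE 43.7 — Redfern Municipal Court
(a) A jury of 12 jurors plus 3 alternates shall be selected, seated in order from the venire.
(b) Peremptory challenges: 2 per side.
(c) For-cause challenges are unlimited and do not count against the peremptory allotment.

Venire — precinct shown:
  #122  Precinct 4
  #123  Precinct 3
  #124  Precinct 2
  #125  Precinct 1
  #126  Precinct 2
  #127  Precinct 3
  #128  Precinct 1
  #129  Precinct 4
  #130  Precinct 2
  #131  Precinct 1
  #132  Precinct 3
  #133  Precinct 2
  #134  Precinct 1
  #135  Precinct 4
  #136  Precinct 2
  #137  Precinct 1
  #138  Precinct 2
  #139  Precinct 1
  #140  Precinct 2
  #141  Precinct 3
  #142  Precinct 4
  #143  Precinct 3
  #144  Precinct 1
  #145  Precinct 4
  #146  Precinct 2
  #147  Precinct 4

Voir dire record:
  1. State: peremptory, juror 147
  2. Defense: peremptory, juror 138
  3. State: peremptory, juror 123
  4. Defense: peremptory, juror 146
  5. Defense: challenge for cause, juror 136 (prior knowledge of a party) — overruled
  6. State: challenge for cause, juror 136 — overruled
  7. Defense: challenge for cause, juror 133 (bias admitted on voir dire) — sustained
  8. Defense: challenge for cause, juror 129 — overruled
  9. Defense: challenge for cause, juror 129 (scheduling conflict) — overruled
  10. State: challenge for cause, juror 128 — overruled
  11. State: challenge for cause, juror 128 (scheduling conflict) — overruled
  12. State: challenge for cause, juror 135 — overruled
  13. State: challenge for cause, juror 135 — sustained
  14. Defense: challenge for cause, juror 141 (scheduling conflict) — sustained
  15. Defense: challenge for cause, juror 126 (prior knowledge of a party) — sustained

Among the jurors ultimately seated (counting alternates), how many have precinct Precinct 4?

3

Removed: #123, #126, #133, #135, #138, #141, #146, #147.
Seated (15 incl. alternates): #122, #124, #125, #127, #128, #129, #130, #131, #132, #134, #136, #137, #139, #140, #142.
Of those, in Precinct 4: #122, #129, #142 → 3.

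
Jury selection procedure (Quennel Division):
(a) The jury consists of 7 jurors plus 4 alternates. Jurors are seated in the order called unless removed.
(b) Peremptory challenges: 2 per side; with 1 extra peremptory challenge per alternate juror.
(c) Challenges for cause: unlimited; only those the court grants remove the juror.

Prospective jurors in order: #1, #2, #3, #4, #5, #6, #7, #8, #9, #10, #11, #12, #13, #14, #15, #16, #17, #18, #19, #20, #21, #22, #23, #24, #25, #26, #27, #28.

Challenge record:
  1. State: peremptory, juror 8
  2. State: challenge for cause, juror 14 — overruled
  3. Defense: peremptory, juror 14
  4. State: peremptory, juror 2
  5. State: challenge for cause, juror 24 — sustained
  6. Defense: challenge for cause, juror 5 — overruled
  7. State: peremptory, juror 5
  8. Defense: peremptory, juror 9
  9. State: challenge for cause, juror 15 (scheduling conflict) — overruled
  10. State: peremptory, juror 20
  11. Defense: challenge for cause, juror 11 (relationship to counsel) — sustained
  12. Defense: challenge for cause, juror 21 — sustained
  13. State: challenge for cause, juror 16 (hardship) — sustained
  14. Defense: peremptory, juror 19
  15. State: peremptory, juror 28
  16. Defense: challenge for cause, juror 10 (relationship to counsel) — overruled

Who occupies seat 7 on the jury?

12

Removed: #2, #5, #8, #9, #11, #14, #16, #19, #20, #21, #24, #28. (#10, #15 stay — for-cause denied.)
Filling seats in venire order through position 7: #1, #3, #4, #6, #7, #10, #12.
So seat 7 is #12.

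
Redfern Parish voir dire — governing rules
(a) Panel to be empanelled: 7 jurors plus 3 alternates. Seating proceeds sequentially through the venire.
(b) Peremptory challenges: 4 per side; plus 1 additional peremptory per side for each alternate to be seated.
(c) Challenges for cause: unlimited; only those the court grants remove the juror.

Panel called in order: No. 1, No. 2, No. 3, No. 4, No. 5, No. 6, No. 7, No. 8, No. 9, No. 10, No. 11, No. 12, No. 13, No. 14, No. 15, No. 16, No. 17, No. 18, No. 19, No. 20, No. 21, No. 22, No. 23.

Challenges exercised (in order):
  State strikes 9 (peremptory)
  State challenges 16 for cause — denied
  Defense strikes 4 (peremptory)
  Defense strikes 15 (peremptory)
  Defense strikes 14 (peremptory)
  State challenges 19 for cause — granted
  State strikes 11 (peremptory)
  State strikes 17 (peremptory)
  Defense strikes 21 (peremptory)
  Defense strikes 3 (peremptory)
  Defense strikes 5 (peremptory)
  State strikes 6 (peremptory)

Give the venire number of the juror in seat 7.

Removed: #3, #4, #5, #6, #9, #11, #14, #15, #17, #19, #21. (#16 stays — for-cause denied.)
Seating in order: seats 1–7 → #1, #2, #7, #8, #10, #12, #13; alternates → #16, #18, #20.
So seat 7 is #13.

13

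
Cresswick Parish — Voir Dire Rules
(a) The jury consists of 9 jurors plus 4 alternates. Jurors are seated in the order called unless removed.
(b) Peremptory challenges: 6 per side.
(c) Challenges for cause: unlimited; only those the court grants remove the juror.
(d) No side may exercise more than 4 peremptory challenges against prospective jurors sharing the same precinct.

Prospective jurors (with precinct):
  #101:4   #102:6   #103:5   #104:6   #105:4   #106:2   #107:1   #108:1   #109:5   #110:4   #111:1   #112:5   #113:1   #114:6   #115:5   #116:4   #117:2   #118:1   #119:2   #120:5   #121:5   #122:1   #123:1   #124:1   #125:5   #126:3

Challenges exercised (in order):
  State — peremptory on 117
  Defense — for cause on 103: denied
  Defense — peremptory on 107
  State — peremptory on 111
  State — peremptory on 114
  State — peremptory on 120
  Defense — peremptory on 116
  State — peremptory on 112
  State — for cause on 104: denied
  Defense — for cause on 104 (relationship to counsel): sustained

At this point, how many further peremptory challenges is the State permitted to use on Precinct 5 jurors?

1

State peremptories so far: #117, #111, #114, #120, #112 — 5 of 6 used, 1 left overall.
Against Precinct 5: #120, #112 — 2 used; per-precinct cap 4 leaves 2.
Binding limit: min(1, 2) = 1.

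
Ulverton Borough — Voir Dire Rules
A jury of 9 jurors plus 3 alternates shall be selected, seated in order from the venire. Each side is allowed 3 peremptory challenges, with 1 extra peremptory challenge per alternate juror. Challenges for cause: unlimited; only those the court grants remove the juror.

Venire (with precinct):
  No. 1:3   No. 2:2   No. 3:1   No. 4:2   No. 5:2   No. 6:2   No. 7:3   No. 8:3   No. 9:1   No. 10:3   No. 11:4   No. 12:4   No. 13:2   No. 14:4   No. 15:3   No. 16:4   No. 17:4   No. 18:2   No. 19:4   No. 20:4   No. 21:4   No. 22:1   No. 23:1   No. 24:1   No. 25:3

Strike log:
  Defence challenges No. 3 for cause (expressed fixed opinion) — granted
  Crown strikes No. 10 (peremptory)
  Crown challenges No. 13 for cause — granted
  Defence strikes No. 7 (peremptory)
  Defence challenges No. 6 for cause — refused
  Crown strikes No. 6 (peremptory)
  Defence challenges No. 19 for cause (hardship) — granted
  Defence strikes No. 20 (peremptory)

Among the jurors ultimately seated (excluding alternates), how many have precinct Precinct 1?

1

Removed: #3, #6, #7, #10, #13, #19, #20.
Seated jurors 1–9: #1, #2, #4, #5, #8, #9, #11, #12, #14 (alternates #15, #16, #17 not counted).
Of those, in Precinct 1: #9 → 1.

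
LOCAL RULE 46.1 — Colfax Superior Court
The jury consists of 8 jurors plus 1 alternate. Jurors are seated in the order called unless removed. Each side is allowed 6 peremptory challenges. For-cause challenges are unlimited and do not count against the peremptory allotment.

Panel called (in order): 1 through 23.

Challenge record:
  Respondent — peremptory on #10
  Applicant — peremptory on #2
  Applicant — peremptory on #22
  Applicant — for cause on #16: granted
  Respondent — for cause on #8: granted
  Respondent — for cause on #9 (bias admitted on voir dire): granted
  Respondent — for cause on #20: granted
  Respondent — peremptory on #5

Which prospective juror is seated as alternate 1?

Removed: #2, #5, #8, #9, #10, #16, #20, #22.
Seating in order: seats 1–8 → #1, #3, #4, #6, #7, #11, #12, #13; alternates → #14.
So alternate 1 is #14.

14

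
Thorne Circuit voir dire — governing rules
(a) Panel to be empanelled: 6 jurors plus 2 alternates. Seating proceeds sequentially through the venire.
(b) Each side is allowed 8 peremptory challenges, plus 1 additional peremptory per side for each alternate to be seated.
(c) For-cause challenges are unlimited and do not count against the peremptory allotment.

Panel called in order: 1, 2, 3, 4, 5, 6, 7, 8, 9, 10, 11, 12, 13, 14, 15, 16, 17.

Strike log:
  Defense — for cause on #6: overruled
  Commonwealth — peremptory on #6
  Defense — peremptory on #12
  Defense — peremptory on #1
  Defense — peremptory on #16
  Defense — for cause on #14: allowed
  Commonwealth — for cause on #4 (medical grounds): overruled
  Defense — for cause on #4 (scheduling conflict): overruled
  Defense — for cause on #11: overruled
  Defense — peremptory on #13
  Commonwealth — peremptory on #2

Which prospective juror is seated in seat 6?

Removed: #1, #2, #6, #12, #13, #14, #16. (#4, #11 stay — for-cause denied.)
Seating in order: seats 1–6 → #3, #4, #5, #7, #8, #9; alternates → #10, #11.
So seat 6 is #9.

9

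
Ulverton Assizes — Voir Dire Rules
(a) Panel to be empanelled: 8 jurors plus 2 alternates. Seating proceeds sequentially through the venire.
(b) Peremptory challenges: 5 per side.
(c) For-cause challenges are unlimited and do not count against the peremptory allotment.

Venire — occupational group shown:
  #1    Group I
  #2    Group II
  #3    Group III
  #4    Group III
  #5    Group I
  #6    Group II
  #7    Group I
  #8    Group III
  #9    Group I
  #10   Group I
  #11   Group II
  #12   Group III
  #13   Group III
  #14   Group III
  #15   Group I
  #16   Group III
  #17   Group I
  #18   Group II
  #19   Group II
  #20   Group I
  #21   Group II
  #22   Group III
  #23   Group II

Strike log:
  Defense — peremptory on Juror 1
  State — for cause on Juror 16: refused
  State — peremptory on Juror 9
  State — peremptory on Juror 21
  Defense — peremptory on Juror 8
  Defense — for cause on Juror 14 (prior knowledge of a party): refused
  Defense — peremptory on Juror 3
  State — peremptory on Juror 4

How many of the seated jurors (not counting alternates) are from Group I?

3

Removed: #1, #3, #4, #8, #9, #21.
Seated jurors 1–8: #2, #5, #6, #7, #10, #11, #12, #13 (alternates #14, #15 not counted).
Of those, in Group I: #5, #7, #10 → 3.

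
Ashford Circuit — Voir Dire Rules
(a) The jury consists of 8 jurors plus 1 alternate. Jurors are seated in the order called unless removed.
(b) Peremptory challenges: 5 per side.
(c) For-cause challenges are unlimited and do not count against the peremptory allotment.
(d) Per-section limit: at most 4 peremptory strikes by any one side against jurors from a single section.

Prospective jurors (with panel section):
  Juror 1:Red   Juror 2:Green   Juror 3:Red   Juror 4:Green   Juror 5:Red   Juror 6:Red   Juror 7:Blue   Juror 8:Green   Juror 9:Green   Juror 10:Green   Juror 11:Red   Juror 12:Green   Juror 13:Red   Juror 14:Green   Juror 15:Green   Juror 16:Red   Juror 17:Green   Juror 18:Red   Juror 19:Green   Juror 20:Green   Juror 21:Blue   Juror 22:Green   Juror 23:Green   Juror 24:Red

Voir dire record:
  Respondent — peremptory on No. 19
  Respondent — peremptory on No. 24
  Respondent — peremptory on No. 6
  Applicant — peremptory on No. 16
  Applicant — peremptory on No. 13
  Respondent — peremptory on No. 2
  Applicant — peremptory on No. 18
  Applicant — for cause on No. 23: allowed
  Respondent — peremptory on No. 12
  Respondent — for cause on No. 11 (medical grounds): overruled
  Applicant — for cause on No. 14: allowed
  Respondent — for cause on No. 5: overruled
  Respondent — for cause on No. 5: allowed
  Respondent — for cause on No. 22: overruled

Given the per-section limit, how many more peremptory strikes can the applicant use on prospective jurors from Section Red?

1

Applicant peremptories so far: #16, #13, #18 — 3 of 5 used, 2 left overall.
Against Section Red: #16, #13, #18 — 3 used; per-section cap 4 leaves 1.
Binding limit: min(2, 1) = 1.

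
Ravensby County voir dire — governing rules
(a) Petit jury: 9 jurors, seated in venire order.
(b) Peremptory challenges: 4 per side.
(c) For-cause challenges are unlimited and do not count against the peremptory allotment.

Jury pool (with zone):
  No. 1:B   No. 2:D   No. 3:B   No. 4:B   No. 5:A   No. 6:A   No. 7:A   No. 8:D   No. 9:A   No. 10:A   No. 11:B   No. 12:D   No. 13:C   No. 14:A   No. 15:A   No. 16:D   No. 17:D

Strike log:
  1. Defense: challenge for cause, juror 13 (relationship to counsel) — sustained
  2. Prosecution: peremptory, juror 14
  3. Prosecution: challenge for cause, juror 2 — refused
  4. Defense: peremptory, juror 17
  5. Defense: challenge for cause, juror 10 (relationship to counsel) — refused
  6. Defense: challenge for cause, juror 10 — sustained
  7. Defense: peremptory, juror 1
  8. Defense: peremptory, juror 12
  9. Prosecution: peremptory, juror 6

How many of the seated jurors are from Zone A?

4

Removed: #1, #6, #10, #12, #13, #14, #17.
Seated jurors 1–9: #2, #3, #4, #5, #7, #8, #9, #11, #15.
Of those, in Zone A: #5, #7, #9, #15 → 4.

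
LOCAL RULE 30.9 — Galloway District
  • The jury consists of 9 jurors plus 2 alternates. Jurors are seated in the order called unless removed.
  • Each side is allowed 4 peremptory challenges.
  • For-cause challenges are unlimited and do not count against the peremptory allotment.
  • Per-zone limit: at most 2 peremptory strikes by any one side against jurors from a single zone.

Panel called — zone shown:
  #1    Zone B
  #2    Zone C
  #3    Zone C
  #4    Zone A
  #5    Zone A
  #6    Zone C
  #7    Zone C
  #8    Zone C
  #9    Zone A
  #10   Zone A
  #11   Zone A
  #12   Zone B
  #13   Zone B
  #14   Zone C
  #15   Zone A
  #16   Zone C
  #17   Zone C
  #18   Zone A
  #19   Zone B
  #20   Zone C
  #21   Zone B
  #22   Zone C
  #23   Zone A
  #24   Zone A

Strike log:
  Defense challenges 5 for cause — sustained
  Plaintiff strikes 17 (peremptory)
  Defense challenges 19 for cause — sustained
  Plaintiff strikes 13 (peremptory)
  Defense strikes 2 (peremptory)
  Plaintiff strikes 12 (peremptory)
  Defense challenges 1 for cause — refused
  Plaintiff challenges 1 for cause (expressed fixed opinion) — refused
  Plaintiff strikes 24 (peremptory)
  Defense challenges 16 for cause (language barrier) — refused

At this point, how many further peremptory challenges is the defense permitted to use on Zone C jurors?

1

Defense peremptories so far: #2 — 1 of 4 used, 3 left overall.
Against Zone C: #2 — 1 used; per-zone cap 2 leaves 1.
Binding limit: min(3, 1) = 1.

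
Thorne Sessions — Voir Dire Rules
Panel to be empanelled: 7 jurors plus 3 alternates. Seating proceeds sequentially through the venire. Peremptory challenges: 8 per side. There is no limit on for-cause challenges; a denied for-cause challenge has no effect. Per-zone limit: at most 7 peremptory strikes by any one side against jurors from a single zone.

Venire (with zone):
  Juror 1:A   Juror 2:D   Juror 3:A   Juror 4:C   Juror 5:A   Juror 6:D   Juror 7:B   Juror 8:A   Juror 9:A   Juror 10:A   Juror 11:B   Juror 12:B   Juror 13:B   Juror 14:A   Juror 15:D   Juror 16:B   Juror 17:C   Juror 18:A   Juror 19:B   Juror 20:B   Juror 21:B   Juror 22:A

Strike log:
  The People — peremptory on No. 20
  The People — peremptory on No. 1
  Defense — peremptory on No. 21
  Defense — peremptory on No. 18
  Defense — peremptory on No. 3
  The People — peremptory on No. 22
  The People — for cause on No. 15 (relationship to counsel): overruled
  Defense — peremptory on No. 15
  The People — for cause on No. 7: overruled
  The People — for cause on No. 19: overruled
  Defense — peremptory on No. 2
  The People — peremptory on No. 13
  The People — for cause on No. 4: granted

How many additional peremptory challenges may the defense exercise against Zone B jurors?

Defense peremptories so far: #21, #18, #3, #15, #2 — 5 of 8 used, 3 left overall.
Against Zone B: #21 — 1 used; per-zone cap 7 leaves 6.
Binding limit: min(3, 6) = 3.

3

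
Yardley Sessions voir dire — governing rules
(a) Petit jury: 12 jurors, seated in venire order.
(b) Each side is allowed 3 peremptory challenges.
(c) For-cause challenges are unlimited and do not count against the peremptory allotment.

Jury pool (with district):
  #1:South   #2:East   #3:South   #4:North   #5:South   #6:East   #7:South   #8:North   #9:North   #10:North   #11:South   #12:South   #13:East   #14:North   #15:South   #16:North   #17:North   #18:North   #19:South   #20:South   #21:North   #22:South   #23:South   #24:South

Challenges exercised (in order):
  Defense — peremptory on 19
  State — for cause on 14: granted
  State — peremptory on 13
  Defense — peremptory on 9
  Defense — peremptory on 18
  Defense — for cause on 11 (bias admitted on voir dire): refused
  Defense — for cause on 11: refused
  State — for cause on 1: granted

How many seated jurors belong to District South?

Removed: #1, #9, #13, #14, #18, #19.
Seated jurors 1–12: #2, #3, #4, #5, #6, #7, #8, #10, #11, #12, #15, #16.
Of those, in District South: #3, #5, #7, #11, #12, #15 → 6.

6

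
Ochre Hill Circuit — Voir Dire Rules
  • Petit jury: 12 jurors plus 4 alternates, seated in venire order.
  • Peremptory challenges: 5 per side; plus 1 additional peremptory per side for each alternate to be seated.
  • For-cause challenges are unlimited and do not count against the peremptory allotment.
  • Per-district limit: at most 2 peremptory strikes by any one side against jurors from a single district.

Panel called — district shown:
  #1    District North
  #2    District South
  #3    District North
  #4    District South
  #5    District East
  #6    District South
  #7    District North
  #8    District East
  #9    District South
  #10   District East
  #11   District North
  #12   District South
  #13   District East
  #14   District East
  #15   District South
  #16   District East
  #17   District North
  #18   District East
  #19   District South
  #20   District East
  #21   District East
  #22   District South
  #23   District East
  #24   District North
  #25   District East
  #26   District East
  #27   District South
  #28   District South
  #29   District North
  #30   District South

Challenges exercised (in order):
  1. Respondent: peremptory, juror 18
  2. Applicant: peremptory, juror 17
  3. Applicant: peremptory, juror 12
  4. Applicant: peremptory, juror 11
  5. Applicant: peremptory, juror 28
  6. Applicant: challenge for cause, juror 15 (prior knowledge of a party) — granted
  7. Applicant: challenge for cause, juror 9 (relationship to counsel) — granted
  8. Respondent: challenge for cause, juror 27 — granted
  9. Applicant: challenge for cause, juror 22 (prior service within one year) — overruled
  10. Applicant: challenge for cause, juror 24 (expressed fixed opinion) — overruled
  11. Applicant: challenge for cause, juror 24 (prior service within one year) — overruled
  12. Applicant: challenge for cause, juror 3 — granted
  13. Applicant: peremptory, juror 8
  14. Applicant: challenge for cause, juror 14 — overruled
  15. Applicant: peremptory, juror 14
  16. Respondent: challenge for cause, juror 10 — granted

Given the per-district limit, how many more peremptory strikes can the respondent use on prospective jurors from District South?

2

Respondent peremptories so far: #18 — 1 of 9 used, 8 left overall.
Against District South: none yet — per-district cap 2 leaves 2.
Binding limit: min(8, 2) = 2.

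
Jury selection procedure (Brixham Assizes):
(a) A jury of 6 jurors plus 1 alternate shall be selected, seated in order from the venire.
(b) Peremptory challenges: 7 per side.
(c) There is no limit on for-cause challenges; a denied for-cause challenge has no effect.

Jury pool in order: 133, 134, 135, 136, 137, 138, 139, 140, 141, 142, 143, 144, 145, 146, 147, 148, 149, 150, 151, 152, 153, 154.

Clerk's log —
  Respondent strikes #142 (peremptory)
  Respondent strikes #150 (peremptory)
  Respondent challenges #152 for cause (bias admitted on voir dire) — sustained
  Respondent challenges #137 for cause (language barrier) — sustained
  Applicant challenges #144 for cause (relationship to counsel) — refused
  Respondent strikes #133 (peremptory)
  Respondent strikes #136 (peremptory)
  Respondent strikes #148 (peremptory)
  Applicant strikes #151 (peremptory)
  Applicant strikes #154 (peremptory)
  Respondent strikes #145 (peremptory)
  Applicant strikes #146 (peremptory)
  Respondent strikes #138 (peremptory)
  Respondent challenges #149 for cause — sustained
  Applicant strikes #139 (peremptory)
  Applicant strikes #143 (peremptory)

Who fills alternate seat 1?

153

Removed: #133, #136, #137, #138, #139, #142, #143, #145, #146, #148, #149, #150, #151, #152, #154. (#144 stays — for-cause denied.)
Seating in order: seats 1–6 → #134, #135, #140, #141, #144, #147; alternates → #153.
So alternate 1 is #153.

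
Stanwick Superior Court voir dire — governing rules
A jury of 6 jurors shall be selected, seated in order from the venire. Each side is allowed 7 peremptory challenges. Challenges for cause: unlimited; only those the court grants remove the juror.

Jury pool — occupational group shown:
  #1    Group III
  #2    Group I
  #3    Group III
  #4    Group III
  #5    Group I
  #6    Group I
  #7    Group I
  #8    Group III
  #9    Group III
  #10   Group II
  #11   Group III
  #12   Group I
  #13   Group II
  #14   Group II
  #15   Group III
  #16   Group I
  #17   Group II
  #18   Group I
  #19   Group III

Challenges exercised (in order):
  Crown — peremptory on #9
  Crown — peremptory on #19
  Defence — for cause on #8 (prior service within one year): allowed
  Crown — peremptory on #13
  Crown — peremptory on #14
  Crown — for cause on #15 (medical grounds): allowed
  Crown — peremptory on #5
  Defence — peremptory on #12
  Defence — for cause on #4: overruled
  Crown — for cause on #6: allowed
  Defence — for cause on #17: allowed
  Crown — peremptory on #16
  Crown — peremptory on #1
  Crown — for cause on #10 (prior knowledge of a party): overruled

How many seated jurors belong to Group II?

1

Removed: #1, #5, #6, #8, #9, #12, #13, #14, #15, #16, #17, #19.
Seated jurors 1–6: #2, #3, #4, #7, #10, #11.
Of those, in Group II: #10 → 1.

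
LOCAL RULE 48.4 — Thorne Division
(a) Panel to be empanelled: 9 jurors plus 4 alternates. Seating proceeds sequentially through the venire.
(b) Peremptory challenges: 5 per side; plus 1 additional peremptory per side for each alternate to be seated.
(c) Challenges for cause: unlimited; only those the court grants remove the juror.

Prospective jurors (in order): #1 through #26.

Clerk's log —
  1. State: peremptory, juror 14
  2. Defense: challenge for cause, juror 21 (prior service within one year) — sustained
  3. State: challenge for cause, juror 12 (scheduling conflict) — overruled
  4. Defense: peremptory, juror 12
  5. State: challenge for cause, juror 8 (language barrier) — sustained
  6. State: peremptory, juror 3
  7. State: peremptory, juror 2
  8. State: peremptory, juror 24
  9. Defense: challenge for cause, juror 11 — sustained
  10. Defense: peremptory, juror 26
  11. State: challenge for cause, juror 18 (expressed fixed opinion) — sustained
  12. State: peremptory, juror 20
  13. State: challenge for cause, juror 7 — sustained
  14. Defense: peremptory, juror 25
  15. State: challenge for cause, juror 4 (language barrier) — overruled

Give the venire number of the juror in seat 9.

16

Removed: #2, #3, #7, #8, #11, #12, #14, #18, #20, #21, #24, #25, #26. (#4 stays — for-cause denied.)
Seating in order: seats 1–9 → #1, #4, #5, #6, #9, #10, #13, #15, #16; alternates → #17, #19, #22, #23.
So seat 9 is #16.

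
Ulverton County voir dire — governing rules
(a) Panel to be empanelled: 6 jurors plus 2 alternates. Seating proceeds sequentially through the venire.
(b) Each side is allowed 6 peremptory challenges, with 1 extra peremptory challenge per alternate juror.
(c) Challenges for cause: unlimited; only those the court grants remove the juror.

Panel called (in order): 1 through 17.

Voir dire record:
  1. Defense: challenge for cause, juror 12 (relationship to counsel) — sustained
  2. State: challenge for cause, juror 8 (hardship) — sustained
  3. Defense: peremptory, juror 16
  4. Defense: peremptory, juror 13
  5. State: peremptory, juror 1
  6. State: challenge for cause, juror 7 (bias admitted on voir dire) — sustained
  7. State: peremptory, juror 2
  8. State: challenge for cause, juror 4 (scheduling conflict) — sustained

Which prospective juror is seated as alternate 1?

Removed: #1, #2, #4, #7, #8, #12, #13, #16.
Filling seats in venire order through position 7: #3, #5, #6, #9, #10, #11, #14.
So alternate 1 is #14.

14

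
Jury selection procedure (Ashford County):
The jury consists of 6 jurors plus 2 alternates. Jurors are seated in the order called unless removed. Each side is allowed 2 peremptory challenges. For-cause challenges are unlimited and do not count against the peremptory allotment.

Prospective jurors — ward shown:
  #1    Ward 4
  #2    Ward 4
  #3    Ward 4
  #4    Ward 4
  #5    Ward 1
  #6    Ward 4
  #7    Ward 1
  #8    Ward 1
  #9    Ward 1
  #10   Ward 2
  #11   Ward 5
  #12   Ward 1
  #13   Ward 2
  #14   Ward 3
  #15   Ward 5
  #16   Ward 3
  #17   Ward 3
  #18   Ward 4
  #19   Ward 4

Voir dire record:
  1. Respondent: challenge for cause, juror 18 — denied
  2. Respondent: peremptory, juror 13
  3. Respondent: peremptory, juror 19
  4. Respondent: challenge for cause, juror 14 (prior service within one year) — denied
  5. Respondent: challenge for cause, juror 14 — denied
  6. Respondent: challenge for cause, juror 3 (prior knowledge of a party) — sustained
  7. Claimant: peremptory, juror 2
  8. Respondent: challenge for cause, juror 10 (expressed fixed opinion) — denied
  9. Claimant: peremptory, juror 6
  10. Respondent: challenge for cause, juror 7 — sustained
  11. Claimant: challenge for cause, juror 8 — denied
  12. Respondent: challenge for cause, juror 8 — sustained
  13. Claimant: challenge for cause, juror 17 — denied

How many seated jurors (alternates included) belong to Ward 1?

Removed: #2, #3, #6, #7, #8, #13, #19.
Seated (8 incl. alternates): #1, #4, #5, #9, #10, #11, #12, #14.
Of those, in Ward 1: #5, #9, #12 → 3.

3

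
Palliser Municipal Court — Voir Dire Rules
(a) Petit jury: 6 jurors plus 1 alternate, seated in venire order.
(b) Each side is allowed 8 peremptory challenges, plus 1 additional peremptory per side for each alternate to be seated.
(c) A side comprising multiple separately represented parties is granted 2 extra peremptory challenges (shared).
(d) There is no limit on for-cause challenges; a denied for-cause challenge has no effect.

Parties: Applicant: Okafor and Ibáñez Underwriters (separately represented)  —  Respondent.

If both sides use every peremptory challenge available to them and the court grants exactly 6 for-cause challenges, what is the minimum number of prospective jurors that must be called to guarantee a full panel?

33

Seats to fill: 6 + 1 alternates = 7.
Peremptories — Applicant: 8 + 1×1 + 2 = 11; Respondent: 8 + 1×1 = 9; total 20.
For-cause removals: 6.
Minimum venire: 7 + 20 + 6 = 33.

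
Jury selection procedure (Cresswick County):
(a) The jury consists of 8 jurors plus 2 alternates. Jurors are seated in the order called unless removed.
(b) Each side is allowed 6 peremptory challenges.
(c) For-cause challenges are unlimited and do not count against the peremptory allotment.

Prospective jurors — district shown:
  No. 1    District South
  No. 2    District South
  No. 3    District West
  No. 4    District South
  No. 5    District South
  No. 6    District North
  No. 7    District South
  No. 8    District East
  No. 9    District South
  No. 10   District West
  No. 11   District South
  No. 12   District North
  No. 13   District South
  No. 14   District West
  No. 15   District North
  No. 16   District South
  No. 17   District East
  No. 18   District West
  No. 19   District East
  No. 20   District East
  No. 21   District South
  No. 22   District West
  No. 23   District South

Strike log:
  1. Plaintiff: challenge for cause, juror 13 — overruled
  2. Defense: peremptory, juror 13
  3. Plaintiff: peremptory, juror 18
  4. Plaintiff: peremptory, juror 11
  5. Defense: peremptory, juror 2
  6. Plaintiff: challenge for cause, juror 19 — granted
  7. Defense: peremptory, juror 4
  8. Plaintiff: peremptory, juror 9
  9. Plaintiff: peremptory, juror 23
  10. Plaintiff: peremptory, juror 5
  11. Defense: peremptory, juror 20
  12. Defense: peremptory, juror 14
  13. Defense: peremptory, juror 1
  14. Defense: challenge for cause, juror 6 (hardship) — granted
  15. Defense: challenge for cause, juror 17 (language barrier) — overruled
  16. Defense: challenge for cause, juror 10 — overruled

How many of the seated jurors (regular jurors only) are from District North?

2

Removed: #1, #2, #4, #5, #6, #9, #11, #13, #14, #18, #19, #20, #23.
Seated jurors 1–8: #3, #7, #8, #10, #12, #15, #16, #17 (alternates #21, #22 not counted).
Of those, in District North: #12, #15 → 2.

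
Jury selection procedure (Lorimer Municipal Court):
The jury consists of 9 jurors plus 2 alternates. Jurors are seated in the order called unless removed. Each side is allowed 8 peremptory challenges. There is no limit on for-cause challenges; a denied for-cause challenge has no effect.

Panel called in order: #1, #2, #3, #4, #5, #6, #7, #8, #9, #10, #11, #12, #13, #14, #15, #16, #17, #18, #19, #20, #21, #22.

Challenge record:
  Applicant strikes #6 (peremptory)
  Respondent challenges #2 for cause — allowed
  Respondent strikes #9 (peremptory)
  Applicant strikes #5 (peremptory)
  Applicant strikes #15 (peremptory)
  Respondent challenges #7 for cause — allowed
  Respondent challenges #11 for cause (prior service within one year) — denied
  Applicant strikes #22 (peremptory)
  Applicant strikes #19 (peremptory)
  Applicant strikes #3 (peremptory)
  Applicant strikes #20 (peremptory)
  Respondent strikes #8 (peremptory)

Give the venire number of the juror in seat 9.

Removed: #2, #3, #5, #6, #7, #8, #9, #15, #19, #20, #22. (#11 stays — for-cause denied.)
Seating in order: seats 1–9 → #1, #4, #10, #11, #12, #13, #14, #16, #17; alternates → #18, #21.
So seat 9 is #17.

17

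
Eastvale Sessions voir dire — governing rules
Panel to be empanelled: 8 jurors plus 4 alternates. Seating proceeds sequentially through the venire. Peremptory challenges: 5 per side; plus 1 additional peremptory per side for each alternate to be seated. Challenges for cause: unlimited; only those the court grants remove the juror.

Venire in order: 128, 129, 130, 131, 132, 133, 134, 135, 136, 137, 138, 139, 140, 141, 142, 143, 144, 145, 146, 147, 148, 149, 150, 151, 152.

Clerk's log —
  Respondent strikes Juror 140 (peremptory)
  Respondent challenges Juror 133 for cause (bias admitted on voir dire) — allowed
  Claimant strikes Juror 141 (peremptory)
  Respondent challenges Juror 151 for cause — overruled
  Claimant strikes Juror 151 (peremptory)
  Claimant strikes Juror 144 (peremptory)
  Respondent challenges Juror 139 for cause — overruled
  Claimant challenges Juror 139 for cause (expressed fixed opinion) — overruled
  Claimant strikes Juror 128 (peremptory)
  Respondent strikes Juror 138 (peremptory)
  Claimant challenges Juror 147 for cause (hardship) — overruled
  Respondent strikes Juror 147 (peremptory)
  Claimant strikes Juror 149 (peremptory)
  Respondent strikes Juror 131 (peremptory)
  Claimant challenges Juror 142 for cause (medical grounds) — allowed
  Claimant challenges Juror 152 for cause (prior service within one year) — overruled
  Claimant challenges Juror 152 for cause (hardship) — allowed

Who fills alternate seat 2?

Removed: #128, #131, #133, #138, #140, #141, #142, #144, #147, #149, #151, #152. (#139 stays — for-cause denied.)
Seating in order: seats 1–8 → #129, #130, #132, #134, #135, #136, #137, #139; alternates → #143, #145, #146, #148.
So alternate 2 is #145.

145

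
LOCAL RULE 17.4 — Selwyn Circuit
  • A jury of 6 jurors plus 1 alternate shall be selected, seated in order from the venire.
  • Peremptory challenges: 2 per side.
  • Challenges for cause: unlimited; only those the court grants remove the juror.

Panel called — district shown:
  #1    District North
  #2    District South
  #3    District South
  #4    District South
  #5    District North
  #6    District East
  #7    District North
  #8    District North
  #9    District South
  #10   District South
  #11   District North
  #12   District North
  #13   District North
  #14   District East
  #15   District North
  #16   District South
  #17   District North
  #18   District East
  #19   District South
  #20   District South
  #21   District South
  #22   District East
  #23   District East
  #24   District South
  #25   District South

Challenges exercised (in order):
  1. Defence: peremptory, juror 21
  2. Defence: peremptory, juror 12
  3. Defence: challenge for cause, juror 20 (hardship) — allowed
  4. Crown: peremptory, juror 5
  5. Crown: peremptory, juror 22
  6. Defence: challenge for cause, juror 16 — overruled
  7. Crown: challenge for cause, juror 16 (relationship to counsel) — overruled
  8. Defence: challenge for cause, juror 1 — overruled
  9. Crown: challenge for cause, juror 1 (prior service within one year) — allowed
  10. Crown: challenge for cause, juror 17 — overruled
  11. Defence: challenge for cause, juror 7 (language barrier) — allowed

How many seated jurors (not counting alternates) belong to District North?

Removed: #1, #5, #7, #12, #20, #21, #22.
Seated jurors 1–6: #2, #3, #4, #6, #8, #9 (alternates #10 not counted).
Of those, in District North: #8 → 1.

1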